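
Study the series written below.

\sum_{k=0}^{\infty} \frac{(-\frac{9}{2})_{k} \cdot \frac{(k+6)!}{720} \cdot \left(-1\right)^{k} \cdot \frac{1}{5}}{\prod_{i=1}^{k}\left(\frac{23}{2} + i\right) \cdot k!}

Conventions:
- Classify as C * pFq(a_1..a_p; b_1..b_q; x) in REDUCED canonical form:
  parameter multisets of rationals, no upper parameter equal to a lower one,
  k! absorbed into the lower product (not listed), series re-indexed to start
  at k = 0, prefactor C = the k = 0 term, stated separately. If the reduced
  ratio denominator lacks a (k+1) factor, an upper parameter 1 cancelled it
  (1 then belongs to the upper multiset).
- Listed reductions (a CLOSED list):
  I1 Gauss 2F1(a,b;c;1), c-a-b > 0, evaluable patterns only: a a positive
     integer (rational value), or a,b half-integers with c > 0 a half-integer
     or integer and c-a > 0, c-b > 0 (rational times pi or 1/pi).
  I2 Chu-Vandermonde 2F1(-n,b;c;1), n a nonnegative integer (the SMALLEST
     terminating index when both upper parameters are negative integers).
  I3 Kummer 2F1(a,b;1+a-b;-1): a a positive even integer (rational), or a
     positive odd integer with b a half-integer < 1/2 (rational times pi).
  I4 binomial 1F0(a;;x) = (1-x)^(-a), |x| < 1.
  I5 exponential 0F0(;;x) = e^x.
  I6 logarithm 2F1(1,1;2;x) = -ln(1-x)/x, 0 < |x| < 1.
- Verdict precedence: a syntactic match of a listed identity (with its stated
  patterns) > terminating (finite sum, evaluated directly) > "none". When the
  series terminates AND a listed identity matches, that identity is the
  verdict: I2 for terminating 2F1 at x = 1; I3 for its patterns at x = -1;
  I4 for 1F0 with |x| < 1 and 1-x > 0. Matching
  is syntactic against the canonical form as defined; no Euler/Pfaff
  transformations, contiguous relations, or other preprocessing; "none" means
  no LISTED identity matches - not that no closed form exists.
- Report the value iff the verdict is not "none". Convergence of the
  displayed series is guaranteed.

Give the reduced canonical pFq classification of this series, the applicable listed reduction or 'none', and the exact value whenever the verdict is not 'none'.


At argument -1: a 2F1 with upper {-\frac{9}{2}, 7}, lower {\frac{25}{2}}, scaled by C = \frac{1}{5}. Verdict: the Kummer evaluation I3 fires (x = -1; c = \frac{25}{2} equals 1+a-b for upper {-\frac{9}{2}, 7}: listed pattern). Its exact value is \frac{66927861}{134217728} \cdot \pi.

The tell: with t_0 = \frac{1}{5}, the factorial ratio (prefactor 1/5) (k+a-1)!/(a-1)! is a rising factorial (a)_k.
Term ratio: r(k) = -1 * (k-\frac{9}{2}) (k+7) / [(k+\frac{25}{2}) (k+1)] - rational in k. x = -1; t_0 = \frac{1}{5}; negate the roots.


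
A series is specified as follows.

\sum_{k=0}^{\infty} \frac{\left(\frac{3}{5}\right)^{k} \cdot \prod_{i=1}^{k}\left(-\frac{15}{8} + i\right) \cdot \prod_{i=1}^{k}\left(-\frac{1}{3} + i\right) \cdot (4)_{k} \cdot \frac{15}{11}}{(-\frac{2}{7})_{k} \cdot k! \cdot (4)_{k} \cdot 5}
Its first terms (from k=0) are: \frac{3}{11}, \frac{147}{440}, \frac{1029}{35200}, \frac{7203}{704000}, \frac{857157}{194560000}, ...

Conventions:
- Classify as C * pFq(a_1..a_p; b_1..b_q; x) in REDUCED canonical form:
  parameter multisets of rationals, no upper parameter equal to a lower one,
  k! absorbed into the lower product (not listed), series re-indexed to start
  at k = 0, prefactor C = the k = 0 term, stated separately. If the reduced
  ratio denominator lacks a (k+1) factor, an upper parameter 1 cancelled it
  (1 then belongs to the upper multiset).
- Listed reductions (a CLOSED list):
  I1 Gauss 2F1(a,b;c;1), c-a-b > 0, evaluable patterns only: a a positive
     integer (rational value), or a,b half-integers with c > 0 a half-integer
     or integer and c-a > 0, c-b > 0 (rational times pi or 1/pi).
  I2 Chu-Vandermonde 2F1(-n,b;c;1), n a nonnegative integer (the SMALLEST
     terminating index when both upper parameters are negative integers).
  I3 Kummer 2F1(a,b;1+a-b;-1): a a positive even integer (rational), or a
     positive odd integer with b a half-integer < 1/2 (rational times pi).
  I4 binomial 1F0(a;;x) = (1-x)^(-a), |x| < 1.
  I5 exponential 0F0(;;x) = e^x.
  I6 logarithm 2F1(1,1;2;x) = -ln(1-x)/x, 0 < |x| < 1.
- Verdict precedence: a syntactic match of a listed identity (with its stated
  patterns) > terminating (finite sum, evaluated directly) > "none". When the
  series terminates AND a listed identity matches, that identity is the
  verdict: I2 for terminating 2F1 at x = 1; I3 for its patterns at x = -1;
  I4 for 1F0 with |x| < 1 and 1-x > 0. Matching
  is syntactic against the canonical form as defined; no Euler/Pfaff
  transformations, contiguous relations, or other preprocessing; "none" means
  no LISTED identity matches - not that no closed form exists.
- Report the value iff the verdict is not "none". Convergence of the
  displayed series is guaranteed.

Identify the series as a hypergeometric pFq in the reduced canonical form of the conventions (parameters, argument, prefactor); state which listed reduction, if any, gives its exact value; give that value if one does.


At argument \frac{3}{5}: a 2F1 with upper {-\frac{7}{8}, \frac{2}{3}}, lower {-\frac{2}{7}}, scaled by C = \frac{3}{11}. Verdict: none here - no I1-I6 shape fits x = \frac{3}{5} with lower {-\frac{2}{7}}.

First insight: from the first term \frac{3}{11}: the running product (C = 3/11, x = 3/5) telescopes to a rising factorial.
Adjacent-term ratio: r(k) = \frac{3}{5} * (k-\frac{7}{8}) (k+\frac{2}{3}) / [(k-\frac{2}{7}) (k+1)] - poly over poly, x = \frac{3}{5} from leading terms; C = \frac{3}{11} at k = 0.


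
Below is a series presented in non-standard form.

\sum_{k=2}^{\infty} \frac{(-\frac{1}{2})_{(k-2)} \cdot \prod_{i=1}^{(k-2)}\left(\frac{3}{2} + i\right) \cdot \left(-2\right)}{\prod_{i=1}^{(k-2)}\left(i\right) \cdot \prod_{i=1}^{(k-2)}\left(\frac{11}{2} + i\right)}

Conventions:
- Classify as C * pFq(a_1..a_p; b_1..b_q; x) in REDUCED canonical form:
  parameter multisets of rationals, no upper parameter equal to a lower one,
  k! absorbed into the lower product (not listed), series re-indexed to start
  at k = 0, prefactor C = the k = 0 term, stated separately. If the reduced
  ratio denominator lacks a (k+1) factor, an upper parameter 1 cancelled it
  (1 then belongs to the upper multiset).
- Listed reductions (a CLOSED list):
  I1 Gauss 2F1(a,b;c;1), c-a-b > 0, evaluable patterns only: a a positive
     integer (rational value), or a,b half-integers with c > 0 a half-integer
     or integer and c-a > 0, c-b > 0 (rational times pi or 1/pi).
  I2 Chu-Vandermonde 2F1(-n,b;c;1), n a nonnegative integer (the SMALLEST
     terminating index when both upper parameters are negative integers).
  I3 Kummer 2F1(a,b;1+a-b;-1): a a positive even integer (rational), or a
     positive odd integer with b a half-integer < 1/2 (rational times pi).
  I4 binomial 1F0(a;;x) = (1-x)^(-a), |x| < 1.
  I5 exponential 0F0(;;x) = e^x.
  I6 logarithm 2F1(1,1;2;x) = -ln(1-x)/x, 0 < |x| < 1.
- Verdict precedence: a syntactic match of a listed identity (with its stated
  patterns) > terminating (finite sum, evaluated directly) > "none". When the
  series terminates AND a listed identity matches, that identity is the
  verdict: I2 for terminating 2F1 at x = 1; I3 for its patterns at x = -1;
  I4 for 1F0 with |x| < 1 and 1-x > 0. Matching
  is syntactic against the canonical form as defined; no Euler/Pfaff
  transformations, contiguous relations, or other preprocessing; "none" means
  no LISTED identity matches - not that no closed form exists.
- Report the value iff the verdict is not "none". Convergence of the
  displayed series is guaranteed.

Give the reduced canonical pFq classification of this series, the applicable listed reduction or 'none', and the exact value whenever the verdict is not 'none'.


At argument 1: a 2F1 with upper {-\frac{1}{2}, \frac{5}{2}}, lower {\frac{13}{2}}, scaled by C = -2. Verdict (x = 1): Gauss (I1, half-integer pattern) applies (x = 1; upper {-\frac{1}{2}, \frac{5}{2}} half-integers, c = \frac{13}{2} in the evaluable pattern). Value: \left(-\frac{8085}{16384}\right) \cdot \pi.

Key observation: t_0 being -2, the running product (C = -2, x = 1) telescopes to a rising factorial.
Step ratio: r(k) = 1 * (k-\frac{1}{2}) (k+\frac{5}{2}) / [(k+\frac{13}{2}) (k+1)] ; factor over Q: parameters, x = 1, and C = -2.


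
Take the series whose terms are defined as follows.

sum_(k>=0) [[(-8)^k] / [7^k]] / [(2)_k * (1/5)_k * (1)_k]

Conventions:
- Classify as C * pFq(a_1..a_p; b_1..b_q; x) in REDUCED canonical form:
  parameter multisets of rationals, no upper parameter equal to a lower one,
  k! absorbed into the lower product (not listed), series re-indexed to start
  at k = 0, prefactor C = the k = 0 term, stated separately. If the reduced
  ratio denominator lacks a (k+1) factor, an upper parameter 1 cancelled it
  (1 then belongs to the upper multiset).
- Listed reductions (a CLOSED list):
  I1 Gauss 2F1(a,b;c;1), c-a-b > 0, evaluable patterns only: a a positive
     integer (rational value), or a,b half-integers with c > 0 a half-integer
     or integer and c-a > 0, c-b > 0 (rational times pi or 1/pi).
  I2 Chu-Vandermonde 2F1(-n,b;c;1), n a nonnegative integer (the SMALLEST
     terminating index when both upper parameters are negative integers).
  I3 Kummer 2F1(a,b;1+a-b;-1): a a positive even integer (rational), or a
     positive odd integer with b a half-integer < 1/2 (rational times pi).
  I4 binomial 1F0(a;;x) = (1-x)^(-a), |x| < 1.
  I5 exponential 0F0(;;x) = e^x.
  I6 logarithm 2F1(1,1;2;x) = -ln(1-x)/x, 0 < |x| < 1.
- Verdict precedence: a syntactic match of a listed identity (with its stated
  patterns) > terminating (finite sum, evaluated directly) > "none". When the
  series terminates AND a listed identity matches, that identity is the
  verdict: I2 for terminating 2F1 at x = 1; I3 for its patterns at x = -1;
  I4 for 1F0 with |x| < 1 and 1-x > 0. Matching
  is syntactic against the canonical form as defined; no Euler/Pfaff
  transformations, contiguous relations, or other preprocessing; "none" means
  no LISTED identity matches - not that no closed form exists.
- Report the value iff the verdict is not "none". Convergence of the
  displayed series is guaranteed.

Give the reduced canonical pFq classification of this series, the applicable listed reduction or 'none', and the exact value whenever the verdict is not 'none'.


Reduced: x = -8/7, 0F2, upper = {-}, lower = {1/5, 2}, C = 1. Verdict: none (x = -8/7): each listed identity misses the multisets {-} ; {1/5, 2}.

The tell: with t_0 = 1, the two geometric factors (C = 1, x = -8/7) combine into one argument.
Term ratio: r(k) = (-8/7) * 1 / [(k+1/5) (k+2) (k+1)] - rational in k, leading ratio (-8/7); with t_0 = 1, classification follows.


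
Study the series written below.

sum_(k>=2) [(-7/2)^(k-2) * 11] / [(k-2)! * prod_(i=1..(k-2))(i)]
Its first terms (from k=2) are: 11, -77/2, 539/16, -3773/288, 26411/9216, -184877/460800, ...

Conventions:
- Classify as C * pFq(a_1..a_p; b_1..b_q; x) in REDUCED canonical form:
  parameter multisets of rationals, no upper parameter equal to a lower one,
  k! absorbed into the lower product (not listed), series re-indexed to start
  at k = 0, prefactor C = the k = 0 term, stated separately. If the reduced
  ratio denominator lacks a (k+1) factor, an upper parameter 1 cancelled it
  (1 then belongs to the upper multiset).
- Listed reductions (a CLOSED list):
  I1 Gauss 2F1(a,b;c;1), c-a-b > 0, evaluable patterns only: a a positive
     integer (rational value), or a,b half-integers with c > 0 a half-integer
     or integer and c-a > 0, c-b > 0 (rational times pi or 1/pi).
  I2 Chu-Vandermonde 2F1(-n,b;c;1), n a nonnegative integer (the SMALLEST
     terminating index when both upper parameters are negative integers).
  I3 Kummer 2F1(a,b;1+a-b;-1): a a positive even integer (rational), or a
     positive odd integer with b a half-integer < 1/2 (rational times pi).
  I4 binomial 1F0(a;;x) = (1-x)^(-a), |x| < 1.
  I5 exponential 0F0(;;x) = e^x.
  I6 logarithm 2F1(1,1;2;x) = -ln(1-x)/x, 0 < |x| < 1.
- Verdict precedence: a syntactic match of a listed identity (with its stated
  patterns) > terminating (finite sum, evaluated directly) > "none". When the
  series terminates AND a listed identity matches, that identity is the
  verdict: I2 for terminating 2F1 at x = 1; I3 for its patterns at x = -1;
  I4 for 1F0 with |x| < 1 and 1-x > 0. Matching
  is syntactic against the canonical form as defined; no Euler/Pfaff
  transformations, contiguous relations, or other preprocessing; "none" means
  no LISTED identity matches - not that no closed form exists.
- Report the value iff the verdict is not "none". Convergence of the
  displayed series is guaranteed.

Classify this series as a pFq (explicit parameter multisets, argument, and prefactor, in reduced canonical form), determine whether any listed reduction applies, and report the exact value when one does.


The series (x = -7/2) is 0F1: upper {-}, lower {1}, prefactor 11. Verdict: none here - no I1-I6 shape fits x = -7/2 with lower {1}.

Key step: x = (-7/2) and the lower running product (C = 11, x = -7/2) is a rising factorial.
Term ratio: r(k) = (-7/2) * 1 / [(k+1) (k+1)] - rational in k. x = (-7/2); t_0 = 11; negate the roots.


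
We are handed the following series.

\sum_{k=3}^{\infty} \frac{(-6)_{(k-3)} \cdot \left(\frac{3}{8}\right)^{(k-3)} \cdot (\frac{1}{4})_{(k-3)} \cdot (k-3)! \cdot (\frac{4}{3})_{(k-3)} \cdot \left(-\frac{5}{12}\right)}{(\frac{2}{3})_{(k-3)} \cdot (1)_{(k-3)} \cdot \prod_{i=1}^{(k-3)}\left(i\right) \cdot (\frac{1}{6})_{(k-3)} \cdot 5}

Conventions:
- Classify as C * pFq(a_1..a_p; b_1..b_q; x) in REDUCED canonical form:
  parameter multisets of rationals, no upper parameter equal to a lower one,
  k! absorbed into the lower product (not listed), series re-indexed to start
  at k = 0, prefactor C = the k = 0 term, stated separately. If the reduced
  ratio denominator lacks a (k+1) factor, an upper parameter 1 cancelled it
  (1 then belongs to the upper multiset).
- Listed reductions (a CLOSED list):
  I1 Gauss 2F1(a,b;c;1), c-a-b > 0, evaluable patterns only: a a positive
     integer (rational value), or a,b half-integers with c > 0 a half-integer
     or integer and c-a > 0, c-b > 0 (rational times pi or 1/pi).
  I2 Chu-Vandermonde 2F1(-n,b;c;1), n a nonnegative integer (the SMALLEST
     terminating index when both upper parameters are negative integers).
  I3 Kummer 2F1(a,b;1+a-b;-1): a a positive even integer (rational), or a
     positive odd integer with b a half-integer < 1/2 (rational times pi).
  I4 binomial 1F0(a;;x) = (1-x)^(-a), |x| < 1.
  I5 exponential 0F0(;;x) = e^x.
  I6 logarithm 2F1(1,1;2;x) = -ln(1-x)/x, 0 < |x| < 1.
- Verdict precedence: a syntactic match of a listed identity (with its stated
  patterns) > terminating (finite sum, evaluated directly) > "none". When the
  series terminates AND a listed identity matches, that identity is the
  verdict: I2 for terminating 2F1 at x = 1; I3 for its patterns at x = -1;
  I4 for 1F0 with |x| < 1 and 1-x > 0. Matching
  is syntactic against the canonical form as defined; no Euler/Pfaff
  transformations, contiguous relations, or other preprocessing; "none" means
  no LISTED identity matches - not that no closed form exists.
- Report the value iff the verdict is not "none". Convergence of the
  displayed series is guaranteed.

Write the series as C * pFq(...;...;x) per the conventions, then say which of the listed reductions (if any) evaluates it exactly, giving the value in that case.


Reduced: x = \frac{3}{8}, 3F2, upper = {-6, \frac{1}{4}, \frac{4}{3}}, lower = {\frac{1}{6}, \frac{2}{3}}, C = -\frac{1}{12}. Verdict: terminating. With -6 upstairs the series is a 7-term polynomial sum; evaluated term by term. Hence: \frac{428438685131}{7809206845440}.

First insight: from the first term -\frac{1}{12}: the factorial ratio (C = -1/12, x = 3/8) (k+a-1)!/(a-1)! is a rising factorial (a)_k.
Ratio: r(k) = \frac{3}{8} * (k-6) (k+\frac{1}{4}) (k+\frac{4}{3}) / [(k+\frac{1}{6}) (k+\frac{2}{3}) (k+1)] - poly over poly, x = \frac{3}{8} from leading terms; C = -\frac{1}{12} at k = 0.


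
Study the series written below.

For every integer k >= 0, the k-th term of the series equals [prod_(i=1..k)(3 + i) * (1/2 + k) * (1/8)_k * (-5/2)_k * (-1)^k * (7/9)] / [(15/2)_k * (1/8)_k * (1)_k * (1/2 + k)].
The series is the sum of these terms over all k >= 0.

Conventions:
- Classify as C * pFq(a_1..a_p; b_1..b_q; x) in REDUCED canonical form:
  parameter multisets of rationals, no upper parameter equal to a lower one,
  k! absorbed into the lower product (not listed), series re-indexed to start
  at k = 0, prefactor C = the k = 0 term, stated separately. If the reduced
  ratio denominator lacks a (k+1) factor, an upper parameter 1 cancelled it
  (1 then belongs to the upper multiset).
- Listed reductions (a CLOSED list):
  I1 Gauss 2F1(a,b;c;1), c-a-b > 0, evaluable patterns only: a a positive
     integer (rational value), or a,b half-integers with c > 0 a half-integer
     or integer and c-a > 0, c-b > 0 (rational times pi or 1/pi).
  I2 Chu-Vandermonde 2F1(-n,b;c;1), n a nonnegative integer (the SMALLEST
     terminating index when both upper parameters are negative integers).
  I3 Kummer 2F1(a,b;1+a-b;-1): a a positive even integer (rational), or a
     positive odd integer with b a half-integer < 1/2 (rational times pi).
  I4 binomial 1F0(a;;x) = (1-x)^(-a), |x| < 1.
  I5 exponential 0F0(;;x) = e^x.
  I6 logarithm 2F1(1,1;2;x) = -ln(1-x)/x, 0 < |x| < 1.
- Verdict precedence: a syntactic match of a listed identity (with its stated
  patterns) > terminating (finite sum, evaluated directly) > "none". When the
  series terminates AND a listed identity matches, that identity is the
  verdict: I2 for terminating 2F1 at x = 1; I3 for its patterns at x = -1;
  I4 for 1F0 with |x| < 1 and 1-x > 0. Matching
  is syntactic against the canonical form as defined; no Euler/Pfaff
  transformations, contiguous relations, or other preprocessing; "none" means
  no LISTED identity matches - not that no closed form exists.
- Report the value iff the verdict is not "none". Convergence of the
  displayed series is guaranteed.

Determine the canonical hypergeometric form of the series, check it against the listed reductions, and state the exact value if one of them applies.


x = -1 here; the reduced form reads 2F1, upper {-5/2, 4}, lower {15/2}, C = 7/9. Verdict at x = -1: Kummer's theorem (I3) matches (x = -1; c = 15/2 equals 1+a-b for upper {-5/2, 4}: listed pattern). Its exact value is 1001/432.

First insight: x = (-1) and the running product (C = 7/9, x = -1) telescopes to a rising factorial.
Ratio: r(k) = (-1) * (k-5/2) (k+4) / [(k+15/2) (k+1)] ; factor over Q: parameters, x = (-1), and C = 7/9.


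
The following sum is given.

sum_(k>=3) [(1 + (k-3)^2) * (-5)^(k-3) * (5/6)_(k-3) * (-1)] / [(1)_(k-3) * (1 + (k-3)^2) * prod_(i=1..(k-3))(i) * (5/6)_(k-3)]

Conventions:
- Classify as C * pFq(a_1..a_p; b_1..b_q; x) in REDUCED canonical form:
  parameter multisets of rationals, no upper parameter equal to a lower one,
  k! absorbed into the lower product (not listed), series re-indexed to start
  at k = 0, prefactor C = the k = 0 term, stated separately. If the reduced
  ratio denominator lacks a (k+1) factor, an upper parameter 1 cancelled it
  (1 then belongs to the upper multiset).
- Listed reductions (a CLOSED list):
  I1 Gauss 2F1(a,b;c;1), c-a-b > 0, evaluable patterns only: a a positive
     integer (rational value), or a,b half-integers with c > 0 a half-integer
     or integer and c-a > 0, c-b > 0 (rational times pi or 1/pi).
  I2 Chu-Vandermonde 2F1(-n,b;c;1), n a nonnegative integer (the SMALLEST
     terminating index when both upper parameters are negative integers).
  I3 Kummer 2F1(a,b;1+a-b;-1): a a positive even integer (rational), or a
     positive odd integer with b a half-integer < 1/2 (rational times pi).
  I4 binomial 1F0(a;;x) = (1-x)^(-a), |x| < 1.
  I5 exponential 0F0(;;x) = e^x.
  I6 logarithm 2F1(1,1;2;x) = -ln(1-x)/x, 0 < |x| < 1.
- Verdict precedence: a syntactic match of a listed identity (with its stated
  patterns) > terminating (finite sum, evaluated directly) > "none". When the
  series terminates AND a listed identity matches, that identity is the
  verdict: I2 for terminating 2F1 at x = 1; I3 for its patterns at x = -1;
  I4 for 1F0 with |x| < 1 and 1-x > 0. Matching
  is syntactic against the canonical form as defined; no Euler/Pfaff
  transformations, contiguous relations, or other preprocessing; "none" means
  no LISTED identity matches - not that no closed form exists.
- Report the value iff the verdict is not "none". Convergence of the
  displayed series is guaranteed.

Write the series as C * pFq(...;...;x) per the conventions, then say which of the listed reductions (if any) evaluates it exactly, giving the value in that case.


Reduced: x = -5, 0F1, upper = {-}, lower = {1}, C = -1. Verdict: none. A 0F1 with upper {-} fits none of I1-I6 at x = -5; the sum runs forever.

The tell: with t_0 = -1, striking the common factor k^2 + 1 reduces the term (prefactor -1).
Ratio: r(k) = (-5) * 1 / [(k+1) (k+1)] - rational in k, leading ratio (-5); with t_0 = -1, classification follows.


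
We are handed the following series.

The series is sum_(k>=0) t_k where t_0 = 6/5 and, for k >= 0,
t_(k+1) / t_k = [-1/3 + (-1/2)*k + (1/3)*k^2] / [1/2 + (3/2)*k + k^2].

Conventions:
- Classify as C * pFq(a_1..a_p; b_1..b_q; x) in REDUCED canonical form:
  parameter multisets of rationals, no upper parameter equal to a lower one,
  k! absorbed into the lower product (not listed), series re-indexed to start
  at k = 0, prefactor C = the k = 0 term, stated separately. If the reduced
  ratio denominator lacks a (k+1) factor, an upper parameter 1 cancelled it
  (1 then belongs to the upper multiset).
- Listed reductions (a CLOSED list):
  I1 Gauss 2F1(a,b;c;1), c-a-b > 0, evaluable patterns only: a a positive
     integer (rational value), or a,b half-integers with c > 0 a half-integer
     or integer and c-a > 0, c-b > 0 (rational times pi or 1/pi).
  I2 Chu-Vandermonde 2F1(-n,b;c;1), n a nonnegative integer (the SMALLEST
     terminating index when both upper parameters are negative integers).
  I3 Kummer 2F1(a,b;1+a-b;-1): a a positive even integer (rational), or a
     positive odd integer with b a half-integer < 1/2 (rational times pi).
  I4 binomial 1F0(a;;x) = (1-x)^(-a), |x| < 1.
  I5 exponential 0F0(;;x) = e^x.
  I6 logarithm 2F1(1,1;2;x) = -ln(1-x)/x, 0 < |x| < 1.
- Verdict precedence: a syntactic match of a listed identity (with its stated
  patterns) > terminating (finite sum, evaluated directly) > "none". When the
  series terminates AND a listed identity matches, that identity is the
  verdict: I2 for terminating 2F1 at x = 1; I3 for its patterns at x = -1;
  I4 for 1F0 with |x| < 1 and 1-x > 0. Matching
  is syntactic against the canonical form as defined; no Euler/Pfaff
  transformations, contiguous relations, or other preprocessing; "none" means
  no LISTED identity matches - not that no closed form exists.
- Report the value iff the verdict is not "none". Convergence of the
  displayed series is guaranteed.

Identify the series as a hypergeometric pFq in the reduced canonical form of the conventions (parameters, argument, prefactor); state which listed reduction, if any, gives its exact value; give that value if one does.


x = 1/3 here; the reduced form reads 1F0, upper {-2}, lower {-}, C = 6/5. Verdict (x = 1/3): binomial (I4) applies (the 1F0 binomial series: exponent 2, x = 1/3). Its exact value is 8/15.

Key step: t_0 being 6/5, factor the ratio over Q (C = 6/5, x = 1/3): negated roots = parameters.
Term ratio: r(k) = (1/3) * (k-2) / [(k+1)] ; factor over Q: parameters, x = (1/3), and C = 6/5.


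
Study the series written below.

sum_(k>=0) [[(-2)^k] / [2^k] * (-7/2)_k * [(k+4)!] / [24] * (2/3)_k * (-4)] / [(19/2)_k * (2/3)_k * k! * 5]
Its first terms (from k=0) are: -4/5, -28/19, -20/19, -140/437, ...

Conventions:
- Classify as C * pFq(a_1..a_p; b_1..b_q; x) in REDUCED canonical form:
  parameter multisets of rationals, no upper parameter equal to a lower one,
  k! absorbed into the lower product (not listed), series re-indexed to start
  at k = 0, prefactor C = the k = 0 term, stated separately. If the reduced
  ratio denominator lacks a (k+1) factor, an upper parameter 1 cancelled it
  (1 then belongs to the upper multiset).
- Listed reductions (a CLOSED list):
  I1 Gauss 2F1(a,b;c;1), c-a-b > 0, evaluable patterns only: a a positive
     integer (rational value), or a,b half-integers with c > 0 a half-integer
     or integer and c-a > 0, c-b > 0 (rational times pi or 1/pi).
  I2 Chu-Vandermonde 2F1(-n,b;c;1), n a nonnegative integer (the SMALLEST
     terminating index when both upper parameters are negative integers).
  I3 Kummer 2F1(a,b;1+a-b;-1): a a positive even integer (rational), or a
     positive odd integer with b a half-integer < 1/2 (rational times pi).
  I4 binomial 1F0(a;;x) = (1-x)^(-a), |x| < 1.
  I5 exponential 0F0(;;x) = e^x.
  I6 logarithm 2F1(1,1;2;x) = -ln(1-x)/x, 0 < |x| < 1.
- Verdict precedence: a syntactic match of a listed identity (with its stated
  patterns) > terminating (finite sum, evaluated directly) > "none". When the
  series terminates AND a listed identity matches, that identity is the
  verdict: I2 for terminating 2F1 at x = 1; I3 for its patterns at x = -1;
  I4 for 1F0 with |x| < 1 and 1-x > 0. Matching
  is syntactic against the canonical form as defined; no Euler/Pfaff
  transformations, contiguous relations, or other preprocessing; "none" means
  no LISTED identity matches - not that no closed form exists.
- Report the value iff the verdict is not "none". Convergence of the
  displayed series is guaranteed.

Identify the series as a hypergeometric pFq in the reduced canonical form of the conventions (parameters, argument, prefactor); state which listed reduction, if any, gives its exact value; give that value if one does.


With C = -4/5: the canonical form is 2F1(-7/2, 5; 19/2; -1). Verdict: Kummer's theorem (I3) fires (x = -1; c = 19/2 equals 1+a-b for upper {-7/2, 5}: listed pattern). Sum: (-153153/131072) * pi.

Key step: x = (-1) and the two k-th powers (prefactor -4/5) combine into one argument.
Consecutive-term ratio: r(k) = (-1) * (k-7/2) (k+5) / [(k+19/2) (k+1)] - rational; roots negated = parameters, x = (-1), C = -4/5.


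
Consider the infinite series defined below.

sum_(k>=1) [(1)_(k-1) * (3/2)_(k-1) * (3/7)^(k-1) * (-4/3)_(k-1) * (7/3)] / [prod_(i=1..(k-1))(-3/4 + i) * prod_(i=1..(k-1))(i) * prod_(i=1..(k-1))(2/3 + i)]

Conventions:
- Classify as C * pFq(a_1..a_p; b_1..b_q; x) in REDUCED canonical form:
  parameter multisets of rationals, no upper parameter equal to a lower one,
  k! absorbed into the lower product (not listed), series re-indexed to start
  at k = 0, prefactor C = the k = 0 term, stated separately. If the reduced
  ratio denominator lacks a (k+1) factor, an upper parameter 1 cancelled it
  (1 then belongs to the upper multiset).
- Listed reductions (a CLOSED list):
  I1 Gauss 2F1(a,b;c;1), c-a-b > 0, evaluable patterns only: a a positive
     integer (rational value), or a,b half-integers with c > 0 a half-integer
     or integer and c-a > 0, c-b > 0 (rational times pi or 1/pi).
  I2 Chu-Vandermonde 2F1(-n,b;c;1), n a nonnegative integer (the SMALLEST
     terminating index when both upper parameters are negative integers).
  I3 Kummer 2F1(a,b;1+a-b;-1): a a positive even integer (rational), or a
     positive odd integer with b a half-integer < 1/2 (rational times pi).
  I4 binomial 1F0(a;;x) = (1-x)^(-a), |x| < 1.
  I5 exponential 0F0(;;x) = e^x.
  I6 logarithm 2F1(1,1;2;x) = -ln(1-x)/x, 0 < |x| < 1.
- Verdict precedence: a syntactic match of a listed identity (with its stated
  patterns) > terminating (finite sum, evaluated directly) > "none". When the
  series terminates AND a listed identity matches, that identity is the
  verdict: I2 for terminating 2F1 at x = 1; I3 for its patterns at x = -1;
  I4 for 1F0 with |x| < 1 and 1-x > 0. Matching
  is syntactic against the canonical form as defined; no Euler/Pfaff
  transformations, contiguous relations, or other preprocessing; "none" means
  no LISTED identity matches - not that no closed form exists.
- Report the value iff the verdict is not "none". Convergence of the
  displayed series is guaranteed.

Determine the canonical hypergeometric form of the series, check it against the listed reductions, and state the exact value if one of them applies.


The series (x = 3/7) is 3F2: upper {-4/3, 1, 3/2}, lower {1/4, 5/3}, prefactor 7/3. Verdict: none - this 3F2 at x = 3/7 matches no listed pattern, and upper {-4/3, 1, 3/2} holds no stopper.

Key observation: x = (3/7) and the lower running product (C = 7/3, x = 3/7) is a rising factorial.
Step ratio: r(k) = (3/7) * (k-4/3) (k+1) (k+3/2) / [(k+1/4) (k+5/3) (k+1)] - poly over poly, x = (3/7) from leading terms; C = 7/3 at k = 0.


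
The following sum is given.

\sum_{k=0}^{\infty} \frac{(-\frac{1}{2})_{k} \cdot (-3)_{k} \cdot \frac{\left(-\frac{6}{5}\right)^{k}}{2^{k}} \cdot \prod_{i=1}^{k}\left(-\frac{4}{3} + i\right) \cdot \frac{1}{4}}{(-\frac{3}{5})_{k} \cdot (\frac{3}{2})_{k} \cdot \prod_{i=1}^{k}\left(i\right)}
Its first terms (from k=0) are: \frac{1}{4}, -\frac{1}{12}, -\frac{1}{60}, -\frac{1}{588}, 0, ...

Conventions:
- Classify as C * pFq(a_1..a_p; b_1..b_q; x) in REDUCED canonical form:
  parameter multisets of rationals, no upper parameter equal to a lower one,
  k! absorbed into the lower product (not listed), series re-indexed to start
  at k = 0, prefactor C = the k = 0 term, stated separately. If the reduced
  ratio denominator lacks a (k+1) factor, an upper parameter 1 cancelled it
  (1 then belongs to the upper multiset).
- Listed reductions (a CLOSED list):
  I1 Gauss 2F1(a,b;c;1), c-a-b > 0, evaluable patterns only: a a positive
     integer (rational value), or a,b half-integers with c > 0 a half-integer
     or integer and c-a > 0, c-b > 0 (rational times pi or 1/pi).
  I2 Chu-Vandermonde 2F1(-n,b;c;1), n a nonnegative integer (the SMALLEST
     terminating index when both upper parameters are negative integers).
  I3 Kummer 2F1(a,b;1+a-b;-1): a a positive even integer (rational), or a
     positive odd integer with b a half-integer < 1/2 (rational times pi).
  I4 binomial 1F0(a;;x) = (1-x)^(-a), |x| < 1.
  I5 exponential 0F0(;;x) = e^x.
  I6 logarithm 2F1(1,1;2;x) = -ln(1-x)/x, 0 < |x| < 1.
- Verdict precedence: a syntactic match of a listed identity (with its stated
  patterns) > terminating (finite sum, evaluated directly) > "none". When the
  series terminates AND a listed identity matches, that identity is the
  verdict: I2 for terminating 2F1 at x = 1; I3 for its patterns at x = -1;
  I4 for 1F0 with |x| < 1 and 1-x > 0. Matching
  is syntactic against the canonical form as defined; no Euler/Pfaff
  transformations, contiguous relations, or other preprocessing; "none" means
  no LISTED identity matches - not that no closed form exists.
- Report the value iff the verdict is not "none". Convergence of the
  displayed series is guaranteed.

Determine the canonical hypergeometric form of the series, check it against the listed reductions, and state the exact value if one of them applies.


With C = \frac{1}{4}: the canonical form is 3F2(-3, -\frac{1}{2}, -\frac{1}{3}; -\frac{3}{5}, \frac{3}{2}; -\frac{3}{5}). Verdict: terminating (-3 upstairs). 4 nonzero terms in all; added directly. Value: \frac{109}{735}.

The tell: x = -\frac{3}{5} and the two k-th powers (C = 1/4, x = -3/5) combine into one argument.
Consecutive-term ratio: r(k) = -\frac{3}{5} * (k-3) (k-\frac{1}{2}) (k-\frac{1}{3}) / [(k-\frac{3}{5}) (k+\frac{3}{2}) (k+1)] ; factor over Q: parameters, x = -\frac{3}{5}, and C = \frac{1}{4}.


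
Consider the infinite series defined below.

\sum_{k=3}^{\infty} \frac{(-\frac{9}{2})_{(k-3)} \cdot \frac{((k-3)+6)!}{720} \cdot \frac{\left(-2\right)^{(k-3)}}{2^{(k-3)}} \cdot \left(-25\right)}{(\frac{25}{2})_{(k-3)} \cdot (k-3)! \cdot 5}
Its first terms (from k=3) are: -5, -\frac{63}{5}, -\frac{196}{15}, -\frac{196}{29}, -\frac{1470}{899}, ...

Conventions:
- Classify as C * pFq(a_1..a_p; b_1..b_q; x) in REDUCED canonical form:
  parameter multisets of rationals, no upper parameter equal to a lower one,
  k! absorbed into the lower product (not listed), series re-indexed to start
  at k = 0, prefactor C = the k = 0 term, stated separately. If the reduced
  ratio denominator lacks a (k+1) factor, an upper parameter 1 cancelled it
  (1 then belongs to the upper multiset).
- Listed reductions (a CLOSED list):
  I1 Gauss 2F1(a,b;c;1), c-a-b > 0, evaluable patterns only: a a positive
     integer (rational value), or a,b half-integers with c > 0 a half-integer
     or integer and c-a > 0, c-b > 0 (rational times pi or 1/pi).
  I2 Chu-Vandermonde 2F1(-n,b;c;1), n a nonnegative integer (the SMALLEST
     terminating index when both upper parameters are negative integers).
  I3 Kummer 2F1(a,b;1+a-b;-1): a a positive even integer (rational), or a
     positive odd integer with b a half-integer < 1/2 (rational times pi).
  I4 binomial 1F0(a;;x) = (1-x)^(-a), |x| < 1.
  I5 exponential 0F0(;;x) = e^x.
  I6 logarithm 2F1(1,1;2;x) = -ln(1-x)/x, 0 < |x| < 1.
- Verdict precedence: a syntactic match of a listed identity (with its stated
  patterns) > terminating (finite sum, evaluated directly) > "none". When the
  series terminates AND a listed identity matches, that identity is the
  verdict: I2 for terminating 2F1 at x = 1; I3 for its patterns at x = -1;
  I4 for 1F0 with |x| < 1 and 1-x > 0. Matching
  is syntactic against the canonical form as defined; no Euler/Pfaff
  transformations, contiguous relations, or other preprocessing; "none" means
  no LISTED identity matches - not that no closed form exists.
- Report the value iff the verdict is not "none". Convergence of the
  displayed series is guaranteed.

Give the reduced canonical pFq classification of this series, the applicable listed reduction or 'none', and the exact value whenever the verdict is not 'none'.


This is -5 * 2F1(-\frac{9}{2}, 7; \frac{25}{2}; -1) in reduced canonical form. Verdict: this is the Kummer evaluation I3 (x = -1; c = \frac{25}{2} equals 1+a-b for upper {-\frac{9}{2}, 7}: listed pattern). Exact value: \left(-\frac{1673196525}{134217728}\right) \cdot \pi.

Key step: t_0 being -5, the constant factors (C = -5, x = -1) combine into one prefactor.
Step ratio: r(k) = -1 * (k-\frac{9}{2}) (k+7) / [(k+\frac{25}{2}) (k+1)] ; factor over Q: parameters, x = -1, and C = -5.


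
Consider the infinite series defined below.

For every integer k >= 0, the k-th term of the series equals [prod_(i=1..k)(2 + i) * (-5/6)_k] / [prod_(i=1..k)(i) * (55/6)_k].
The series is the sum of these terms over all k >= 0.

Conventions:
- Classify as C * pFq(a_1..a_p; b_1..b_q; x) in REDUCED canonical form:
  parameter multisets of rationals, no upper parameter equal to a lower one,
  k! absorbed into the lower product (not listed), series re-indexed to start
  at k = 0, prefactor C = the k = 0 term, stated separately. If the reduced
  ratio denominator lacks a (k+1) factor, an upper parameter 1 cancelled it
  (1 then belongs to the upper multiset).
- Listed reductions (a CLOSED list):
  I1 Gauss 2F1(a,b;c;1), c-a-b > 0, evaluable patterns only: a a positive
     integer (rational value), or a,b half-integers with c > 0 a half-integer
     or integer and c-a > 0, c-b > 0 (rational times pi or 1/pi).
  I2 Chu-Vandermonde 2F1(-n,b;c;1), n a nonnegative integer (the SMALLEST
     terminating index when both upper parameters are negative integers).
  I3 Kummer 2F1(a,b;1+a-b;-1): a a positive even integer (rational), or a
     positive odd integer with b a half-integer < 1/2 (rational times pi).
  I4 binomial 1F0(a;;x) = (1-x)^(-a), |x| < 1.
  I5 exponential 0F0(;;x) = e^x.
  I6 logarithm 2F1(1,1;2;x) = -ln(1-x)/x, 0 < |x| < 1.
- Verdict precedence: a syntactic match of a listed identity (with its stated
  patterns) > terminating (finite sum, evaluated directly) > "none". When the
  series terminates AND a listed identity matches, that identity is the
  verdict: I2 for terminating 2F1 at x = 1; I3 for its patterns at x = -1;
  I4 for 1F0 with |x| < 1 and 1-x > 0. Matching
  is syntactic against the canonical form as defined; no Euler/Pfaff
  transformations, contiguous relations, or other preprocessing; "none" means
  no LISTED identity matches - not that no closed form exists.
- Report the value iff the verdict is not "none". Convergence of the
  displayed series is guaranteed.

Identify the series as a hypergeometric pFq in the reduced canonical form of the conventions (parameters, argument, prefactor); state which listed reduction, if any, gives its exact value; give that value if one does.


x = 1 here; the reduced form reads 2F1, upper {-5/6, 3}, lower {55/6}, C = 1. Verdict (x = 1): Gauss (I1, integer-parameter pattern) applies (x = 1: the Gamma ratio telescopes since c-a-b = 7 > 0 and a = 3 in Z>0). Sum: 11137/15552.

Structural cue: with t_0 = 1, the running product (C = 1) telescopes to a rising factorial.
Adjacent-term ratio: r(k) = 1 * (k-5/6) (k+3) / [(k+55/6) (k+1)] - rational in k. x = 1; t_0 = 1; negate the roots.


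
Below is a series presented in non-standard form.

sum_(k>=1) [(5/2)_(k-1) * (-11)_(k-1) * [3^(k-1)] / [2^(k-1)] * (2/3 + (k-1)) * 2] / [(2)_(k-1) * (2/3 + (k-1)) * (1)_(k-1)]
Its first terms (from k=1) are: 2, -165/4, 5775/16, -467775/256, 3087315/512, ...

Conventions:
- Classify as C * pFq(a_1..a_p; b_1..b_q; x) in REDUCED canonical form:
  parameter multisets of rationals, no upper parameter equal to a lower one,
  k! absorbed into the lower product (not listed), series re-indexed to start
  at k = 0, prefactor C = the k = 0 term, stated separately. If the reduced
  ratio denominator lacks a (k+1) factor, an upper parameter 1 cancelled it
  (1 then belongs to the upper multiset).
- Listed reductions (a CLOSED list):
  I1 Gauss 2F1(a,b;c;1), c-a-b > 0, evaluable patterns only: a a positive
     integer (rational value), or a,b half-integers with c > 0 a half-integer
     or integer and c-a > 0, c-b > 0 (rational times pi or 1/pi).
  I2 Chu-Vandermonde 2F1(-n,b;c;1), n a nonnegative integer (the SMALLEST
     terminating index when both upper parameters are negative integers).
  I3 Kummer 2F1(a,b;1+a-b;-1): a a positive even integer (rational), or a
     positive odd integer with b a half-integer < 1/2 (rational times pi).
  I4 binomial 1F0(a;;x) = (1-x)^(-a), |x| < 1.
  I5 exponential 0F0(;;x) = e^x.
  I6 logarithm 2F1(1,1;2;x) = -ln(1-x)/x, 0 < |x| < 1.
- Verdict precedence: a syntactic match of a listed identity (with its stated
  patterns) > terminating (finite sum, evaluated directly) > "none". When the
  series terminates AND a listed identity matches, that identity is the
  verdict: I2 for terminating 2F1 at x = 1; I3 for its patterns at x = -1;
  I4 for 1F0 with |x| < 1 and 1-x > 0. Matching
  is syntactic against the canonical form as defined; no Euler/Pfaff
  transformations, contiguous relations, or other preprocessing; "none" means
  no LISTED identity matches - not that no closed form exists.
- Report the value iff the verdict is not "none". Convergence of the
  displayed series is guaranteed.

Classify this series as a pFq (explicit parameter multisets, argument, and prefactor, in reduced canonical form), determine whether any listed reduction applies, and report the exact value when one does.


At argument 3/2: a 2F1 with upper {-11, 5/2}, lower {2}, scaled by C = 2. Verdict: terminating - the sum ends at index 11 because -11 is a negative integer; exact evaluation follows. Exact value: -10287287/2147483648.

The tell: t_0 = 2 here, and striking the common factor k + 2/3 reduces the term (prefactor 2).
Adjacent-term ratio: r(k) = (3/2) * (k-11) (k+5/2) / [(k+2) (k+1)] - poly over poly, x = (3/2) from leading terms; C = 2 at k = 0.


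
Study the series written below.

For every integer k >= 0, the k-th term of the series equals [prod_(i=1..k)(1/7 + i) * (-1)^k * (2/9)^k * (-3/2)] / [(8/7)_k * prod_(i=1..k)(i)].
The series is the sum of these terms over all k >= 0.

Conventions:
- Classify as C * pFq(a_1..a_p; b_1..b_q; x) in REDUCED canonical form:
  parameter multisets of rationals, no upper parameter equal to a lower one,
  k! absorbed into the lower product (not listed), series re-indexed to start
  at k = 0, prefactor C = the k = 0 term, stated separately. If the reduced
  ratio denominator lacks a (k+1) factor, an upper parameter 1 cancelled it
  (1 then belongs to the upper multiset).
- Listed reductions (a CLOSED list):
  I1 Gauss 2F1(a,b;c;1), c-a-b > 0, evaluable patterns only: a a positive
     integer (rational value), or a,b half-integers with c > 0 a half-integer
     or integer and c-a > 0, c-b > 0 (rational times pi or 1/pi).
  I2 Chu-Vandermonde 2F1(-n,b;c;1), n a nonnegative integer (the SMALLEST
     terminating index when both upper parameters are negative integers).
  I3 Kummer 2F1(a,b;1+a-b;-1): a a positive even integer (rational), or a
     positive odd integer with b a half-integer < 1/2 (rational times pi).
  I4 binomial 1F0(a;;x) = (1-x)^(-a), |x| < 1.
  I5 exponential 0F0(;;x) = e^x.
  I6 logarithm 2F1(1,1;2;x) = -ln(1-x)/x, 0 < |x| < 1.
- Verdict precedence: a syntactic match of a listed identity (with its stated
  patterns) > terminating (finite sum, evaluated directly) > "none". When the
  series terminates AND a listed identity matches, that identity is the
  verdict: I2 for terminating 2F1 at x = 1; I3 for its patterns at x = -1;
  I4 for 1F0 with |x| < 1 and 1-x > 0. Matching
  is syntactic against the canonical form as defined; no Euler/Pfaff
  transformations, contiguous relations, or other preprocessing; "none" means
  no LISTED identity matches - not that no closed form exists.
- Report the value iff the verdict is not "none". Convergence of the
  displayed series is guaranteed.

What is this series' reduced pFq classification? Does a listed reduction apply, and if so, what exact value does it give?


This is -3/2 * 0F0(-; -; -2/9) in reduced canonical form. Verdict: exponential (I5) matches (the 0F0 exponential series at x = -2/9). Sum: (-3/2) * e^(-2/9).

First insight: t_0 being -3/2, the (-1)^k factor (prefactor -3/2) folds into the argument's sign.
Ratio: r(k) = (-2/9) * 1 / [(k+1)] - poly over poly, x = (-2/9) from leading terms; C = -3/2 at k = 0.
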